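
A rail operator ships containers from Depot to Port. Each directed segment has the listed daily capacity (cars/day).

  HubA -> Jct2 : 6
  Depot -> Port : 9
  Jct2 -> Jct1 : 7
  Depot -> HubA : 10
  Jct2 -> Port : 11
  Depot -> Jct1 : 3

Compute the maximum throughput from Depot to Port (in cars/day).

15

Augment Depot→Port: bottleneck 9, flow now 9.
Augment Depot→HubA→Jct2→Port: bottleneck 6, flow now 15.
No augmenting path remains; maximum flow = 15.
In the residual graph, reachable from Depot: {Depot, HubA, Jct1}.
Min-cut edges: Depot→Port (9), HubA→Jct2 (6); capacity 9 + 6 = 15.
This cut is saturated, so no flow can exceed 15.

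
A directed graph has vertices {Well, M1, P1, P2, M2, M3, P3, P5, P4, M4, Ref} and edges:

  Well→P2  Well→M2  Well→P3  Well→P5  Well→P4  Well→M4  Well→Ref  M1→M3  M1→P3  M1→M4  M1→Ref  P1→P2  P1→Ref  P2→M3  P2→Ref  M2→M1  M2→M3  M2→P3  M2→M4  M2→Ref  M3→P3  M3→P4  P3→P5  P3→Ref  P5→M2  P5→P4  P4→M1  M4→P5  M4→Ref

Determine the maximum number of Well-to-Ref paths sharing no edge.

6

Assign every edge capacity 1; by Menger, the answer equals the max flow.
Path Well→Ref (+1); total 1.
Path Well→P2→Ref (+1); total 2.
Path Well→M2→Ref (+1); total 3.
Path Well→P3→Ref (+1); total 4.
Path Well→M4→Ref (+1); total 5.
Path Well→P4→M1→Ref (+1); total 6.
No residual Well→Ref path; max flow = 6.
Certifying cut of size 6: {M1→Ref, M2→Ref, M4→Ref, P3→Ref, Well→P2, Well→Ref}.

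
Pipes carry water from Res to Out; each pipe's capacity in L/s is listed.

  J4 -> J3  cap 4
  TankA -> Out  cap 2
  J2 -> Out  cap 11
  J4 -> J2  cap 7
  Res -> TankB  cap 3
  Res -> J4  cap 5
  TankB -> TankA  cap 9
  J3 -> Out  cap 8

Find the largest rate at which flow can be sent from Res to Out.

7

Augment Res→J4→J3→Out: bottleneck 4, flow now 4.
Augment Res→J4→J2→Out: bottleneck 1, flow now 5.
Augment Res→TankB→TankA→Out: bottleneck 2, flow now 7.
No augmenting path remains; maximum flow = 7.
In the residual graph, reachable from Res: {Res, TankB, TankA}.
Min-cut edges: Res→J4 (5), TankA→Out (2); capacity 5 + 2 = 7.
This cut is saturated, so no flow can exceed 7.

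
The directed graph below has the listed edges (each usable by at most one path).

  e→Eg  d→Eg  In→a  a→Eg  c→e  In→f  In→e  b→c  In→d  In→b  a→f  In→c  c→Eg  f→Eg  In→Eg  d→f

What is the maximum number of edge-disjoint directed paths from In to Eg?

Assign every edge capacity 1; by Menger, the answer equals the max flow.
Path In→Eg (+1); total 1.
Path In→a→Eg (+1); total 2.
Path In→c→Eg (+1); total 3.
Path In→d→Eg (+1); total 4.
Path In→e→Eg (+1); total 5.
Path In→f→Eg (+1); total 6.
No residual In→Eg path; max flow = 6.
Certifying cut of size 6: {In→Eg, In→a, In→d, In→f, c→Eg, e→Eg}.

6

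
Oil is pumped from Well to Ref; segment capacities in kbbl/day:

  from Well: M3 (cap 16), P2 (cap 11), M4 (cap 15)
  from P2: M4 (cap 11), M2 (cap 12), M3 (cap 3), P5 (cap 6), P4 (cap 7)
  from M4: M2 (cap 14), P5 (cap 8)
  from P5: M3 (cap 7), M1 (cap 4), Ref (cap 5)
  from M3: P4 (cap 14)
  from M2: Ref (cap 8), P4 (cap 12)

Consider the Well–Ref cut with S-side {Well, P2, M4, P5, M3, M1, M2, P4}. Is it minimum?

Given cut capacity: 5 + 8 = 13.
Augment Well→P2→P5→Ref: bottleneck 5, flow now 5.
Augment Well→P2→M2→Ref: bottleneck 6, flow now 11.
Augment Well→M4→M2→Ref: bottleneck 2, flow now 13.
No augmenting path remains; maximum flow = 13.
Cut capacity 13 equals the max flow, so it is a minimum cut.

Yes — it is a minimum cut (capacity 13).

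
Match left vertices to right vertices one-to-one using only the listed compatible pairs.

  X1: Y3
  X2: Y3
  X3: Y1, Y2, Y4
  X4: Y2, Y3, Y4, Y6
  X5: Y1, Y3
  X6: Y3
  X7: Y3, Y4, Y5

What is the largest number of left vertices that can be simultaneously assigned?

Unit-capacity flow: source→left, listed edges, right→sink; max matching = max flow.
Augmenting path X1→Y3 (+1); matched 1.
Augmenting path X3→Y1 (+1); matched 2.
Augmenting path X4→Y2 (+1); matched 3.
Augmenting path X7→Y4 (+1); matched 4.
Augmenting path X5→Y1→X3→Y2→X4→Y6 (+1); matched 5.
No augmenting path remains; maximum matching = 5.
König certificate: {X3, X4, X5, X7, Y3} is a vertex cover of size 5 (every listed pair touches it), so no matching can be larger.

5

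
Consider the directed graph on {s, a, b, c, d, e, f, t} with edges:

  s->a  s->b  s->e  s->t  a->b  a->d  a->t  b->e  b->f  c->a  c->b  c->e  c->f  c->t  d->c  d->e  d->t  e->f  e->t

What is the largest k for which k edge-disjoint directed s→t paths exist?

3

Assign every edge capacity 1; by Menger, the answer equals the max flow.
Path s→t (+1); total 1.
Path s→a→t (+1); total 2.
Path s→e→t (+1); total 3.
No residual s→t path; max flow = 3.
Certifying cut of size 3: {e→t, s→a, s→t}.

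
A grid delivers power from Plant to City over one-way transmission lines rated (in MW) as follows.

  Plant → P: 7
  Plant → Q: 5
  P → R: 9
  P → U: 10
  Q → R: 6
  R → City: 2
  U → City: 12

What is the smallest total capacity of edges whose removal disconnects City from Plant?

9

Augment Plant→P→R→City: bottleneck 2, flow now 2.
Augment Plant→P→U→City: bottleneck 5, flow now 7.
Augment Plant→Q→R→P→U→City: bottleneck 2, flow now 9. (uses reverse residual edge)
No augmenting path remains; maximum flow = 9.
By max-flow min-cut, the minimum cut capacity equals the max flow.
In the residual graph, reachable from Plant: {Plant, Q, R}.
Min-cut edges: Plant→P (7), R→City (2); capacity 7 + 2 = 9.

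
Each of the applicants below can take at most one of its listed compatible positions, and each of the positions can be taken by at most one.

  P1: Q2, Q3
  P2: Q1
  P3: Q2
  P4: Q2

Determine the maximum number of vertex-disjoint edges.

3

Unit-capacity flow: source→left, listed edges, right→sink; max matching = max flow.
Augmenting path P1→Q2 (+1); matched 1.
Augmenting path P2→Q1 (+1); matched 2.
Augmenting path P3→Q2→P1→Q3 (+1); matched 3.
No augmenting path remains; maximum matching = 3.
König certificate: {P1, P2, Q2} is a vertex cover of size 3 (every listed pair touches it), so no matching can be larger.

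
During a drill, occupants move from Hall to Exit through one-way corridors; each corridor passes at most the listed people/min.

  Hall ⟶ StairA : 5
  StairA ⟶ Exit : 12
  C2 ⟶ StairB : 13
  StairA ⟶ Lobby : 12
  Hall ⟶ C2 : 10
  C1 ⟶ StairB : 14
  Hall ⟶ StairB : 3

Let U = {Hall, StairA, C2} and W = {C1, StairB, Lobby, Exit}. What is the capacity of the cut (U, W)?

40

Edges leaving {Hall, StairA, C2}: Hall→StairB (3), StairA→Lobby (12), StairA→Exit (12), C2→StairB (13).
Cut capacity = 3 + 12 + 12 + 13 = 40.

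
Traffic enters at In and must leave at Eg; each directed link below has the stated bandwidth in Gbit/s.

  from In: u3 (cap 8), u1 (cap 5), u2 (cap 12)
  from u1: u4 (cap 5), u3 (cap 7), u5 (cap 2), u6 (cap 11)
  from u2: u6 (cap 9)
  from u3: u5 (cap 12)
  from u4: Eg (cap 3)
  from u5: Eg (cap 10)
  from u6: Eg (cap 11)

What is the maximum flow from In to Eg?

22

Augment In→u1→u4→Eg: bottleneck 3, flow now 3.
Augment In→u1→u5→Eg: bottleneck 2, flow now 5.
Augment In→u2→u6→Eg: bottleneck 9, flow now 14.
Augment In→u3→u5→Eg: bottleneck 8, flow now 22.
No augmenting path remains; maximum flow = 22.
In the residual graph, reachable from In: {In, u2}.
Min-cut edges: In→u1 (5), In→u3 (8), u2→u6 (9); capacity 5 + 8 + 9 = 22.
This cut is saturated, so no flow can exceed 22.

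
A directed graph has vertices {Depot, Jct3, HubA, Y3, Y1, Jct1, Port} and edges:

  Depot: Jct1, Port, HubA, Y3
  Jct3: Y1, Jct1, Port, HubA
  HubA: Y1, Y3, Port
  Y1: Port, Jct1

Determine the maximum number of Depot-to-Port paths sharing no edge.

2

Assign every edge capacity 1; by Menger, the answer equals the max flow.
Path Depot→Port (+1); total 1.
Path Depot→HubA→Port (+1); total 2.
No residual Depot→Port path; max flow = 2.
Certifying cut of size 2: {Depot→HubA, Depot→Port}.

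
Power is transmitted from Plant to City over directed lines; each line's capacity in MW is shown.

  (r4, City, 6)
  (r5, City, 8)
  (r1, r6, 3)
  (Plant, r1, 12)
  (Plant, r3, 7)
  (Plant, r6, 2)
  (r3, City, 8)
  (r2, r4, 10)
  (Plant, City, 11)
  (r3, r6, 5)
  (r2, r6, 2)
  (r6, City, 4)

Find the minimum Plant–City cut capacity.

22

Augment Plant→City: bottleneck 11, flow now 11.
Augment Plant→r3→City: bottleneck 7, flow now 18.
Augment Plant→r6→City: bottleneck 2, flow now 20.
Augment Plant→r1→r6→City: bottleneck 2, flow now 22.
No augmenting path remains; maximum flow = 22.
By max-flow min-cut, the minimum cut capacity equals the max flow.
In the residual graph, reachable from Plant: {Plant, r1, r6}.
Min-cut edges: Plant→r3 (7), Plant→City (11), r6→City (4); capacity 7 + 11 + 4 = 22.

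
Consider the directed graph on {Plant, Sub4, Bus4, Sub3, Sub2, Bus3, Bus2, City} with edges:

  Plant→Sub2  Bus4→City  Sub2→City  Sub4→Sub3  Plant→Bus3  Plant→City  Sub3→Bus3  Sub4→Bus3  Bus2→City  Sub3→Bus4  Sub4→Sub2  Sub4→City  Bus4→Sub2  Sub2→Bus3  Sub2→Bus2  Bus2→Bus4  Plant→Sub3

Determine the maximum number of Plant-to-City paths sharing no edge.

3

Assign every edge capacity 1; by Menger, the answer equals the max flow.
Path Plant→City (+1); total 1.
Path Plant→Sub2→City (+1); total 2.
Path Plant→Sub3→Bus4→City (+1); total 3.
No residual Plant→City path; max flow = 3.
Certifying cut of size 3: {Plant→City, Plant→Sub2, Plant→Sub3}.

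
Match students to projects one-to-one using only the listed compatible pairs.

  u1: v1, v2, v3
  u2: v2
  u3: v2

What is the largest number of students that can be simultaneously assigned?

Unit-capacity flow: source→left, listed edges, right→sink; max matching = max flow.
Augmenting path u1→v1 (+1); matched 1.
Augmenting path u2→v2 (+1); matched 2.
No augmenting path remains; maximum matching = 2.
König certificate: {u1, v2} is a vertex cover of size 2 (every listed pair touches it), so no matching can be larger.

2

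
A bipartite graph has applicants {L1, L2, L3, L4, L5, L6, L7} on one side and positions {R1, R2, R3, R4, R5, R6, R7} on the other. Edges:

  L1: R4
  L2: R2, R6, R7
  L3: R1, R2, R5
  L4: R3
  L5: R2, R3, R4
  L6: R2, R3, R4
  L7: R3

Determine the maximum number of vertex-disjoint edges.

Unit-capacity flow: source→left, listed edges, right→sink; max matching = max flow.
Augmenting path L1→R4 (+1); matched 1.
Augmenting path L2→R2 (+1); matched 2.
Augmenting path L3→R1 (+1); matched 3.
Augmenting path L4→R3 (+1); matched 4.
Augmenting path L5→R2→L2→R6 (+1); matched 5.
No augmenting path remains; maximum matching = 5.
König certificate: {L2, L3, R2, R3, R4} is a vertex cover of size 5 (every listed pair touches it), so no matching can be larger.

5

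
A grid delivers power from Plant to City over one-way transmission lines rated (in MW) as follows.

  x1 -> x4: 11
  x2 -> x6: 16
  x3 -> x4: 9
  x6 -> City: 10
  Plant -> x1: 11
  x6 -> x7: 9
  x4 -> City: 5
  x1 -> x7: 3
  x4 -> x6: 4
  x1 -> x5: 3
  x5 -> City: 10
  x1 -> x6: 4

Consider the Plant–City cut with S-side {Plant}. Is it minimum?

Yes — it is a minimum cut (capacity 11).

Given cut capacity: 11 = 11.
Augment Plant→x1→x4→City: bottleneck 5, flow now 5.
Augment Plant→x1→x5→City: bottleneck 3, flow now 8.
Augment Plant→x1→x6→City: bottleneck 3, flow now 11.
No augmenting path remains; maximum flow = 11.
Cut capacity 11 equals the max flow, so it is a minimum cut.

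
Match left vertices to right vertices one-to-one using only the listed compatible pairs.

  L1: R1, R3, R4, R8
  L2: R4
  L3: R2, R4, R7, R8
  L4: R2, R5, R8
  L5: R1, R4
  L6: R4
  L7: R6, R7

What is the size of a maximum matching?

6

Unit-capacity flow: source→left, listed edges, right→sink; max matching = max flow.
Augmenting path L1→R1 (+1); matched 1.
Augmenting path L2→R4 (+1); matched 2.
Augmenting path L3→R2 (+1); matched 3.
Augmenting path L4→R5 (+1); matched 4.
Augmenting path L7→R6 (+1); matched 5.
Augmenting path L5→R1→L1→R3 (+1); matched 6.
No augmenting path remains; maximum matching = 6.
König certificate: {L1, L3, L4, L5, L7, R4} is a vertex cover of size 6 (every listed pair touches it), so no matching can be larger.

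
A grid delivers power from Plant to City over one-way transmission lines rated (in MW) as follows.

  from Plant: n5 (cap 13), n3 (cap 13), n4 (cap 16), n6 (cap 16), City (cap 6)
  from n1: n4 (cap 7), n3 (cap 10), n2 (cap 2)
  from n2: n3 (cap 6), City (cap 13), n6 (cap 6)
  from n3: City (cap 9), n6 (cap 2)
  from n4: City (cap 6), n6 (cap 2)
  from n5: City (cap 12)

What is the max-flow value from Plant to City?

33

Augment Plant→City: bottleneck 6, flow now 6.
Augment Plant→n3→City: bottleneck 9, flow now 15.
Augment Plant→n4→City: bottleneck 6, flow now 21.
Augment Plant→n5→City: bottleneck 12, flow now 33.
No augmenting path remains; maximum flow = 33.
In the residual graph, reachable from Plant: {Plant, n3, n4, n5, n6}.
Min-cut edges: Plant→City (6), n3→City (9), n4→City (6), n5→City (12); capacity 6 + 9 + 6 + 12 = 33.
This cut is saturated, so no flow can exceed 33.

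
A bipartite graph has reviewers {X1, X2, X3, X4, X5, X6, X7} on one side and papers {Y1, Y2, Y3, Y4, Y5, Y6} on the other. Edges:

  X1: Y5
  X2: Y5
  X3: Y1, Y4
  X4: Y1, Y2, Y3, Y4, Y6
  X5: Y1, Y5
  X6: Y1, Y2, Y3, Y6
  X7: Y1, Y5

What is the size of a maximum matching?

5

Unit-capacity flow: source→left, listed edges, right→sink; max matching = max flow.
Augmenting path X1→Y5 (+1); matched 1.
Augmenting path X3→Y1 (+1); matched 2.
Augmenting path X4→Y2 (+1); matched 3.
Augmenting path X6→Y3 (+1); matched 4.
Augmenting path X5→Y1→X3→Y4 (+1); matched 5.
No augmenting path remains; maximum matching = 5.
König certificate: {X3, X4, X6, Y1, Y5} is a vertex cover of size 5 (every listed pair touches it), so no matching can be larger.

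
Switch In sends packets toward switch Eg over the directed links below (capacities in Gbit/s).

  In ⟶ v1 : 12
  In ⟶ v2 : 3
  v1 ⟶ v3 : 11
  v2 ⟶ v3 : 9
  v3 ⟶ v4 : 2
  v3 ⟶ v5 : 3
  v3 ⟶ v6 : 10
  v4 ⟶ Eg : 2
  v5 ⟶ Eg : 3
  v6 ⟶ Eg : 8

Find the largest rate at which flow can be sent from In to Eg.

13

Augment In→v1→v3→v4→Eg: bottleneck 2, flow now 2.
Augment In→v1→v3→v5→Eg: bottleneck 3, flow now 5.
Augment In→v1→v3→v6→Eg: bottleneck 6, flow now 11.
Augment In→v2→v3→v6→Eg: bottleneck 2, flow now 13.
No augmenting path remains; maximum flow = 13.
In the residual graph, reachable from In: {In, v1, v2, v3, v6}.
Min-cut edges: v3→v4 (2), v3→v5 (3), v6→Eg (8); capacity 2 + 3 + 8 = 13.
This cut is saturated, so no flow can exceed 13.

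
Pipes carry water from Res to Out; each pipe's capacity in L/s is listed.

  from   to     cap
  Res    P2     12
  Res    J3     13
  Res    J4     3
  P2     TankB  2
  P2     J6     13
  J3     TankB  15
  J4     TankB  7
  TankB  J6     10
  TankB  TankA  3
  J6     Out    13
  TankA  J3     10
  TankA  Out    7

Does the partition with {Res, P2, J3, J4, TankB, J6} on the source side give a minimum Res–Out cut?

Given cut capacity: 3 + 13 = 16.
Augment Res→P2→J6→Out: bottleneck 12, flow now 12.
Augment Res→J3→TankB→J6→Out: bottleneck 1, flow now 13.
Augment Res→J3→TankB→TankA→Out: bottleneck 3, flow now 16.
No augmenting path remains; maximum flow = 16.
Cut capacity 16 equals the max flow, so it is a minimum cut.

Yes — it is a minimum cut (capacity 16).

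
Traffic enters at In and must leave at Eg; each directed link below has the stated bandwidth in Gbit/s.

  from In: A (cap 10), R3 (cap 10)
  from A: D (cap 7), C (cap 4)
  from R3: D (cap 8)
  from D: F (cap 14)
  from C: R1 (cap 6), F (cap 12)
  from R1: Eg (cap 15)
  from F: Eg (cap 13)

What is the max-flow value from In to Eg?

17

Augment In→A→D→F→Eg: bottleneck 7, flow now 7.
Augment In→A→C→R1→Eg: bottleneck 3, flow now 10.
Augment In→R3→D→F→Eg: bottleneck 6, flow now 16.
Augment In→R3→D→A→C→R1→Eg: bottleneck 1, flow now 17. (uses reverse residual edge)
No augmenting path remains; maximum flow = 17.
In the residual graph, reachable from In: {In, A, R3, D, F}.
Min-cut edges: A→C (4), F→Eg (13); capacity 4 + 13 = 17.
This cut is saturated, so no flow can exceed 17.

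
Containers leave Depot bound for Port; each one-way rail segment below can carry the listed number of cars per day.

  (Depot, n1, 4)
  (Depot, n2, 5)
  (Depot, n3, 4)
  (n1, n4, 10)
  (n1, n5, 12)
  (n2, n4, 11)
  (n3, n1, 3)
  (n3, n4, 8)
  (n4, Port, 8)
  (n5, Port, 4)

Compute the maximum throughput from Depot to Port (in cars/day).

12

Augment Depot→n1→n4→Port: bottleneck 4, flow now 4.
Augment Depot→n2→n4→Port: bottleneck 4, flow now 8.
Augment Depot→n3→n1→n5→Port: bottleneck 3, flow now 11.
Augment Depot→n2→n4→n1→n5→Port: bottleneck 1, flow now 12. (uses reverse residual edge)
No augmenting path remains; maximum flow = 12.
In the residual graph, reachable from Depot: {Depot, n1, n2, n3, n4, n5}.
Min-cut edges: n4→Port (8), n5→Port (4); capacity 8 + 4 = 12.
This cut is saturated, so no flow can exceed 12.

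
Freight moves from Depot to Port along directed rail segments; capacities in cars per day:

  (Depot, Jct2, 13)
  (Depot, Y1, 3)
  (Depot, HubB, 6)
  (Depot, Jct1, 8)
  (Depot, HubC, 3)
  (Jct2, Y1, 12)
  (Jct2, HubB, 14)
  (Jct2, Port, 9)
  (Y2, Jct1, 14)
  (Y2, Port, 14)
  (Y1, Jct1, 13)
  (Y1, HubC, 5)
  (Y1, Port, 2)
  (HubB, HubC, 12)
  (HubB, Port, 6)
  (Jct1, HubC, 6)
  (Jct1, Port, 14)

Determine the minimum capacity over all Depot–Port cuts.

30

Augment Depot→Jct2→Port: bottleneck 9, flow now 9.
Augment Depot→Y1→Port: bottleneck 2, flow now 11.
Augment Depot→HubB→Port: bottleneck 6, flow now 17.
Augment Depot→Jct1→Port: bottleneck 8, flow now 25.
Augment Depot→Y1→Jct1→Port: bottleneck 1, flow now 26.
Augment Depot→Jct2→Y1→Jct1→Port: bottleneck 4, flow now 30.
No augmenting path remains; maximum flow = 30.
By max-flow min-cut, the minimum cut capacity equals the max flow.
In the residual graph, reachable from Depot: {Depot, HubC}.
Min-cut edges: Depot→Jct2 (13), Depot→Y1 (3), Depot→HubB (6), Depot→Jct1 (8); capacity 13 + 3 + 6 + 8 = 30.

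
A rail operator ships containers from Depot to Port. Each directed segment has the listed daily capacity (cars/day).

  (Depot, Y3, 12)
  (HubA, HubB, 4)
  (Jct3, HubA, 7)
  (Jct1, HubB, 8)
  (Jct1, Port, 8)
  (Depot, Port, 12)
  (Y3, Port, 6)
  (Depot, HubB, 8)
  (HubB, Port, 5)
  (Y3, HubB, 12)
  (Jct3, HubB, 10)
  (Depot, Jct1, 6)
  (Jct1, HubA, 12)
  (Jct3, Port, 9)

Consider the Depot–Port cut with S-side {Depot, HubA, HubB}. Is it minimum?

Given cut capacity: 12 + 6 + 12 + 5 = 35.
Augment Depot→Port: bottleneck 12, flow now 12.
Augment Depot→Y3→Port: bottleneck 6, flow now 18.
Augment Depot→Jct1→Port: bottleneck 6, flow now 24.
Augment Depot→HubB→Port: bottleneck 5, flow now 29.
No augmenting path remains; maximum flow = 29.
In the residual graph, reachable from Depot: {Depot, Y3, HubB}.
Min-cut edges: Depot→Jct1 (6), Depot→Port (12), Y3→Port (6), HubB→Port (5); capacity 6 + 12 + 6 + 5 = 29.
Cut capacity 35 exceeds the max flow 29, so it is not minimum.

No — its capacity is 35, but the minimum cut has capacity 29.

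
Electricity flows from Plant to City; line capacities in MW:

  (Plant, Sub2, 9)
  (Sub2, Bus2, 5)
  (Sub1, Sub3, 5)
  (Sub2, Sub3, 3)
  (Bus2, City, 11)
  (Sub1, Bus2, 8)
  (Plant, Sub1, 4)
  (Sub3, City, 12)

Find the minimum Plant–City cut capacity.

Augment Plant→Sub2→Bus2→City: bottleneck 5, flow now 5.
Augment Plant→Sub2→Sub3→City: bottleneck 3, flow now 8.
Augment Plant→Sub1→Bus2→City: bottleneck 4, flow now 12.
No augmenting path remains; maximum flow = 12.
By max-flow min-cut, the minimum cut capacity equals the max flow.
In the residual graph, reachable from Plant: {Plant, Sub2}.
Min-cut edges: Plant→Sub1 (4), Sub2→Bus2 (5), Sub2→Sub3 (3); capacity 4 + 5 + 3 = 12.

12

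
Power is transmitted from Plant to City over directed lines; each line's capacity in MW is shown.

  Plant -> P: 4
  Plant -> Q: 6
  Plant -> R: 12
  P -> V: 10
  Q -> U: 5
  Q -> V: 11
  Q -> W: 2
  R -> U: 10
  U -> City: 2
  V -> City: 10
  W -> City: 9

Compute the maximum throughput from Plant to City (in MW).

Augment Plant→P→V→City: bottleneck 4, flow now 4.
Augment Plant→Q→U→City: bottleneck 2, flow now 6.
Augment Plant→Q→V→City: bottleneck 4, flow now 10.
Augment Plant→R→U→Q→V→City: bottleneck 2, flow now 12. (uses reverse residual edge)
No augmenting path remains; maximum flow = 12.
In the residual graph, reachable from Plant: {Plant, R, U}.
Min-cut edges: Plant→P (4), Plant→Q (6), U→City (2); capacity 4 + 6 + 2 = 12.
This cut is saturated, so no flow can exceed 12.

12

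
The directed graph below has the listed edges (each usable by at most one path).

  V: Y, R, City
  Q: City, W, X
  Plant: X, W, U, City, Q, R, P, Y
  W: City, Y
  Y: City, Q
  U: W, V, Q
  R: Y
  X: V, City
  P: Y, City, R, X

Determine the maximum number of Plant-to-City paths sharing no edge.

7

Assign every edge capacity 1; by Menger, the answer equals the max flow.
Path Plant→City (+1); total 1.
Path Plant→P→City (+1); total 2.
Path Plant→Q→City (+1); total 3.
Path Plant→W→City (+1); total 4.
Path Plant→X→City (+1); total 5.
Path Plant→Y→City (+1); total 6.
Path Plant→U→V→City (+1); total 7.
No residual Plant→City path; max flow = 7.
Certifying cut of size 7: {Plant→City, Plant→P, Q→City, V→City, W→City, X→City, Y→City}.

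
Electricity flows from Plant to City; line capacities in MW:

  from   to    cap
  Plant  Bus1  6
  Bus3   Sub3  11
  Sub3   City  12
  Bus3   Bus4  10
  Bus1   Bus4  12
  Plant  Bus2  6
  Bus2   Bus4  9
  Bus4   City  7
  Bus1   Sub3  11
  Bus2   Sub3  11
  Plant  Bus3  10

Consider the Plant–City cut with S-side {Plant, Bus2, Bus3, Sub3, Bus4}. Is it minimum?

No — its capacity is 25, but the minimum cut has capacity 19.

Given cut capacity: 6 + 12 + 7 = 25.
Augment Plant→Bus1→Sub3→City: bottleneck 6, flow now 6.
Augment Plant→Bus2→Sub3→City: bottleneck 6, flow now 12.
Augment Plant→Bus3→Bus4→City: bottleneck 7, flow now 19.
No augmenting path remains; maximum flow = 19.
In the residual graph, reachable from Plant: {Plant, Bus1, Bus2, Bus3, Sub3, Bus4}.
Min-cut edges: Sub3→City (12), Bus4→City (7); capacity 12 + 7 = 19.
Cut capacity 25 exceeds the max flow 19, so it is not minimum.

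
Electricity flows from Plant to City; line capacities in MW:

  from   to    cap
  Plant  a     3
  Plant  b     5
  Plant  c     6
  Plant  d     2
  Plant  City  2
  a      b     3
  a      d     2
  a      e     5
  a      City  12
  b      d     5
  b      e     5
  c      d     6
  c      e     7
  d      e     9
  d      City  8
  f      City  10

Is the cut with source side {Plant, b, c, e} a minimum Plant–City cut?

Given cut capacity: 3 + 2 + 2 + 5 + 6 = 18.
Augment Plant→City: bottleneck 2, flow now 2.
Augment Plant→a→City: bottleneck 3, flow now 5.
Augment Plant→d→City: bottleneck 2, flow now 7.
Augment Plant→b→d→City: bottleneck 5, flow now 12.
Augment Plant→c→d→City: bottleneck 1, flow now 13.
No augmenting path remains; maximum flow = 13.
In the residual graph, reachable from Plant: {Plant, b, c, d, e}.
Min-cut edges: Plant→a (3), Plant→City (2), d→City (8); capacity 3 + 2 + 8 = 13.
Cut capacity 18 exceeds the max flow 13, so it is not minimum.

No — its capacity is 18, but the minimum cut has capacity 13.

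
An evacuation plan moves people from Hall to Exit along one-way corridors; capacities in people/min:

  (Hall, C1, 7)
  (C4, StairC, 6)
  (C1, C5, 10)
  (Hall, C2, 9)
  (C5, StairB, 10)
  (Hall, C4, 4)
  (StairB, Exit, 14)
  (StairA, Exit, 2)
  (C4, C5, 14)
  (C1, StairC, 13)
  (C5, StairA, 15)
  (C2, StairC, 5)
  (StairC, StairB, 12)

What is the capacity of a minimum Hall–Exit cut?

Augment Hall→C4→StairC→StairB→Exit: bottleneck 4, flow now 4.
Augment Hall→C1→StairC→StairB→Exit: bottleneck 7, flow now 11.
Augment Hall→C2→StairC→StairB→Exit: bottleneck 1, flow now 12.
Augment Hall→C2→StairC→C4→C5→StairB→Exit: bottleneck 2, flow now 14. (uses reverse residual edge)
Augment Hall→C2→StairC→C4→C5→StairA→Exit: bottleneck 2, flow now 16. (uses reverse residual edge)
No augmenting path remains; maximum flow = 16.
By max-flow min-cut, the minimum cut capacity equals the max flow.
In the residual graph, reachable from Hall: {Hall, C2}.
Min-cut edges: Hall→C4 (4), Hall→C1 (7), C2→StairC (5); capacity 4 + 7 + 5 = 16.

16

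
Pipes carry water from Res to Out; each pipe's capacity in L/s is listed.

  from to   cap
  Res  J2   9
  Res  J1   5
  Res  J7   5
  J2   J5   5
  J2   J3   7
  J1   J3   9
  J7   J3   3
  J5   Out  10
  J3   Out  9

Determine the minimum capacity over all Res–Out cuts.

14

Augment Res→J2→J5→Out: bottleneck 5, flow now 5.
Augment Res→J2→J3→Out: bottleneck 4, flow now 9.
Augment Res→J1→J3→Out: bottleneck 5, flow now 14.
No augmenting path remains; maximum flow = 14.
By max-flow min-cut, the minimum cut capacity equals the max flow.
In the residual graph, reachable from Res: {Res, J2, J1, J7, J3}.
Min-cut edges: J2→J5 (5), J3→Out (9); capacity 5 + 9 = 14.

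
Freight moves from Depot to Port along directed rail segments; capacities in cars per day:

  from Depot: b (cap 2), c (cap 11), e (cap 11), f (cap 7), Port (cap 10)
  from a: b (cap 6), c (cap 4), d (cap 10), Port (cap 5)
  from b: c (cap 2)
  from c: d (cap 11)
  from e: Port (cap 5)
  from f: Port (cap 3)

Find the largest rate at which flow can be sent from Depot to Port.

Augment Depot→Port: bottleneck 10, flow now 10.
Augment Depot→e→Port: bottleneck 5, flow now 15.
Augment Depot→f→Port: bottleneck 3, flow now 18.
No augmenting path remains; maximum flow = 18.
In the residual graph, reachable from Depot: {Depot, b, c, d, e, f}.
Min-cut edges: Depot→Port (10), e→Port (5), f→Port (3); capacity 10 + 5 + 3 = 18.
This cut is saturated, so no flow can exceed 18.

18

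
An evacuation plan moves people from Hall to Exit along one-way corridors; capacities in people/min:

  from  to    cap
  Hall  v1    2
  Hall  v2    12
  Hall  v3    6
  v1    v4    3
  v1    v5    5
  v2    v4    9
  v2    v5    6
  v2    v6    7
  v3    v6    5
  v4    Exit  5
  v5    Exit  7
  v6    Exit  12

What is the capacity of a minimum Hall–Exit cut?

Augment Hall→v1→v4→Exit: bottleneck 2, flow now 2.
Augment Hall→v2→v4→Exit: bottleneck 3, flow now 5.
Augment Hall→v2→v5→Exit: bottleneck 6, flow now 11.
Augment Hall→v2→v6→Exit: bottleneck 3, flow now 14.
Augment Hall→v3→v6→Exit: bottleneck 5, flow now 19.
No augmenting path remains; maximum flow = 19.
By max-flow min-cut, the minimum cut capacity equals the max flow.
In the residual graph, reachable from Hall: {Hall, v3}.
Min-cut edges: Hall→v1 (2), Hall→v2 (12), v3→v6 (5); capacity 2 + 12 + 5 = 19.

19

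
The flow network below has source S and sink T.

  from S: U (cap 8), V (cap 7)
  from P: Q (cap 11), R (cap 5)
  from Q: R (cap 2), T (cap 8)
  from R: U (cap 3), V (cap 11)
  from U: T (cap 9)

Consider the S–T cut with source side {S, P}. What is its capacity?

31

Edges leaving {S, P}: S→U (8), S→V (7), P→Q (11), P→R (5).
Cut capacity = 8 + 7 + 11 + 5 = 31.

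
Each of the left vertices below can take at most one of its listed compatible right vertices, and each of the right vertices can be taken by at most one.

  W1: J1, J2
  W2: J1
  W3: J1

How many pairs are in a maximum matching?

Unit-capacity flow: source→left, listed edges, right→sink; max matching = max flow.
Augmenting path W1→J1 (+1); matched 1.
Augmenting path W2→J1→W1→J2 (+1); matched 2.
No augmenting path remains; maximum matching = 2.
König certificate: {W1, J1} is a vertex cover of size 2 (every listed pair touches it), so no matching can be larger.

2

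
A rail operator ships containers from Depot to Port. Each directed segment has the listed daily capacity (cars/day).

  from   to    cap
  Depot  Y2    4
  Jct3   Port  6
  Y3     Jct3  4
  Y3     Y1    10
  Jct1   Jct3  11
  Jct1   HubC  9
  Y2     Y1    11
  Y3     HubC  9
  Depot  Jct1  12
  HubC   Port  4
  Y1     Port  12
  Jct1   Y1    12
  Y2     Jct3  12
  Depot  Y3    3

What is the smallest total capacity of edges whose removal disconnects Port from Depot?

Augment Depot→Jct1→HubC→Port: bottleneck 4, flow now 4.
Augment Depot→Jct1→Jct3→Port: bottleneck 6, flow now 10.
Augment Depot→Jct1→Y1→Port: bottleneck 2, flow now 12.
Augment Depot→Y2→Y1→Port: bottleneck 4, flow now 16.
Augment Depot→Y3→Y1→Port: bottleneck 3, flow now 19.
No augmenting path remains; maximum flow = 19.
By max-flow min-cut, the minimum cut capacity equals the max flow.
In the residual graph, reachable from Depot: {Depot}.
Min-cut edges: Depot→Jct1 (12), Depot→Y2 (4), Depot→Y3 (3); capacity 12 + 4 + 3 = 19.

19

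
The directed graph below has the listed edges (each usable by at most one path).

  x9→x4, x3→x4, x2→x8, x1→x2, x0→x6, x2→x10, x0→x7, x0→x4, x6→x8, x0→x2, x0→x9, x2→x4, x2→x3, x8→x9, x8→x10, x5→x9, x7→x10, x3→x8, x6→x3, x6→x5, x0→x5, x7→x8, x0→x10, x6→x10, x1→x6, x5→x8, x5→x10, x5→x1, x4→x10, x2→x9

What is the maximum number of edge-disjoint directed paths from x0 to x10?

Assign every edge capacity 1; by Menger, the answer equals the max flow.
Path x0→x10 (+1); total 1.
Path x0→x2→x10 (+1); total 2.
Path x0→x4→x10 (+1); total 3.
Path x0→x5→x10 (+1); total 4.
Path x0→x6→x10 (+1); total 5.
Path x0→x7→x10 (+1); total 6.
No residual x0→x10 path; max flow = 6.
Certifying cut of size 6: {x0→x10, x0→x2, x0→x5, x0→x6, x0→x7, x4→x10}.

6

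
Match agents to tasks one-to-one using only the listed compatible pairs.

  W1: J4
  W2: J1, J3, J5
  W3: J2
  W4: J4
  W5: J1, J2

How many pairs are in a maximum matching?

4

Unit-capacity flow: source→left, listed edges, right→sink; max matching = max flow.
Augmenting path W1→J4 (+1); matched 1.
Augmenting path W2→J1 (+1); matched 2.
Augmenting path W3→J2 (+1); matched 3.
Augmenting path W5→J1→W2→J3 (+1); matched 4.
No augmenting path remains; maximum matching = 4.
König certificate: {W2, W3, W5, J4} is a vertex cover of size 4 (every listed pair touches it), so no matching can be larger.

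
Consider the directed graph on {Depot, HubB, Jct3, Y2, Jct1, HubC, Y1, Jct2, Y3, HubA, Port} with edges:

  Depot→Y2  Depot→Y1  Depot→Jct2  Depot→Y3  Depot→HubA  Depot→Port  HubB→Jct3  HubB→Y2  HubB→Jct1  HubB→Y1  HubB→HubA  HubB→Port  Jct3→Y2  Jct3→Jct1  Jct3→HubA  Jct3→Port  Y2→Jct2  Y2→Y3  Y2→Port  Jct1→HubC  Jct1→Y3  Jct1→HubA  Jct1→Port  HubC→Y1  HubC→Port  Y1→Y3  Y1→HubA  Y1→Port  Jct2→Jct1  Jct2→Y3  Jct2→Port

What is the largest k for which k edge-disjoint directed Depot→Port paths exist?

Assign every edge capacity 1; by Menger, the answer equals the max flow.
Path Depot→Port (+1); total 1.
Path Depot→Y2→Port (+1); total 2.
Path Depot→Y1→Port (+1); total 3.
Path Depot→Jct2→Port (+1); total 4.
No residual Depot→Port path; max flow = 4.
Certifying cut of size 4: {Depot→Jct2, Depot→Port, Depot→Y1, Depot→Y2}.

4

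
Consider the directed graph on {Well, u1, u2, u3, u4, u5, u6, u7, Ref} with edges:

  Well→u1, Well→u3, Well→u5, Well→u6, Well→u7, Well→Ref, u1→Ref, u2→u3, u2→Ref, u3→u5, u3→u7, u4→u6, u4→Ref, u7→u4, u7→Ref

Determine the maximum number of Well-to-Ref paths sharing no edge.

Assign every edge capacity 1; by Menger, the answer equals the max flow.
Path Well→Ref (+1); total 1.
Path Well→u1→Ref (+1); total 2.
Path Well→u7→Ref (+1); total 3.
Path Well→u3→u7→u4→Ref (+1); total 4.
No residual Well→Ref path; max flow = 4.
Certifying cut of size 4: {Well→Ref, Well→u1, Well→u3, Well→u7}.

4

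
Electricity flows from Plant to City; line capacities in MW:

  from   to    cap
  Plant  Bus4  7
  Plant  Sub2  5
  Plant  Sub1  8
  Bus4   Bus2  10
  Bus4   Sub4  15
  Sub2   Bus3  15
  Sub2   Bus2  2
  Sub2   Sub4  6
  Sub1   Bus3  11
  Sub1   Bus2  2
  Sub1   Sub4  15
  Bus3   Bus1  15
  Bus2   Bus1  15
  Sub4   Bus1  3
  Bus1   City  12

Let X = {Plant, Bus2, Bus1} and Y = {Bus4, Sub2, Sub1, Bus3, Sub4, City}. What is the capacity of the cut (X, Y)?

32

Edges leaving {Plant, Bus2, Bus1}: Plant→Bus4 (7), Plant→Sub2 (5), Plant→Sub1 (8), Bus1→City (12).
Cut capacity = 7 + 5 + 8 + 12 = 32.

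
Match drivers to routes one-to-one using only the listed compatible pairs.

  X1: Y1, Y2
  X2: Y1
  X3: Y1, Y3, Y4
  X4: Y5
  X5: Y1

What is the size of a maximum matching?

Unit-capacity flow: source→left, listed edges, right→sink; max matching = max flow.
Augmenting path X1→Y1 (+1); matched 1.
Augmenting path X3→Y3 (+1); matched 2.
Augmenting path X4→Y5 (+1); matched 3.
Augmenting path X2→Y1→X1→Y2 (+1); matched 4.
No augmenting path remains; maximum matching = 4.
König certificate: {X1, X3, X4, Y1} is a vertex cover of size 4 (every listed pair touches it), so no matching can be larger.

4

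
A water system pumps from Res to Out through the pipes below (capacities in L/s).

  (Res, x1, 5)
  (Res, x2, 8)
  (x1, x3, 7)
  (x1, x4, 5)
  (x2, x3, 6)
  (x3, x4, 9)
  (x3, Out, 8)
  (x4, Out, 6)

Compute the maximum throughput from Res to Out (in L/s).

Augment Res→x1→x3→Out: bottleneck 5, flow now 5.
Augment Res→x2→x3→Out: bottleneck 3, flow now 8.
Augment Res→x2→x3→x4→Out: bottleneck 3, flow now 11.
No augmenting path remains; maximum flow = 11.
In the residual graph, reachable from Res: {Res, x2}.
Min-cut edges: Res→x1 (5), x2→x3 (6); capacity 5 + 6 = 11.
This cut is saturated, so no flow can exceed 11.

11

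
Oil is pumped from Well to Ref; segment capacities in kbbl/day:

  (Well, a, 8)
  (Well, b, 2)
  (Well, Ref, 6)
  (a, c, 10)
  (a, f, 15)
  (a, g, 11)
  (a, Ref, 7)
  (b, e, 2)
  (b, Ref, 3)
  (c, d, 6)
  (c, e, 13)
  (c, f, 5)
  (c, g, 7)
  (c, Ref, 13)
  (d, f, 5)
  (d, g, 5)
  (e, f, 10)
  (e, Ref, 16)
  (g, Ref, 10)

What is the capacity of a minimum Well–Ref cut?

Augment Well→Ref: bottleneck 6, flow now 6.
Augment Well→a→Ref: bottleneck 7, flow now 13.
Augment Well→b→Ref: bottleneck 2, flow now 15.
Augment Well→a→c→Ref: bottleneck 1, flow now 16.
No augmenting path remains; maximum flow = 16.
By max-flow min-cut, the minimum cut capacity equals the max flow.
In the residual graph, reachable from Well: {Well}.
Min-cut edges: Well→a (8), Well→b (2), Well→Ref (6); capacity 8 + 2 + 6 = 16.

16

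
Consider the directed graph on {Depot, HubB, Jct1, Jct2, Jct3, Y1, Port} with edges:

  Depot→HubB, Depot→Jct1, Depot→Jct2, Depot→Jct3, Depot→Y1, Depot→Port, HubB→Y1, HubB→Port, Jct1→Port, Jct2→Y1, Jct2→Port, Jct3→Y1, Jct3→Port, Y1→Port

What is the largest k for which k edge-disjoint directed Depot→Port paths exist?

6

Assign every edge capacity 1; by Menger, the answer equals the max flow.
Path Depot→Port (+1); total 1.
Path Depot→HubB→Port (+1); total 2.
Path Depot→Jct1→Port (+1); total 3.
Path Depot→Jct2→Port (+1); total 4.
Path Depot→Jct3→Port (+1); total 5.
Path Depot→Y1→Port (+1); total 6.
No residual Depot→Port path; max flow = 6.
Certifying cut of size 6: {Depot→HubB, Depot→Jct1, Depot→Jct2, Depot→Jct3, Depot→Port, Depot→Y1}.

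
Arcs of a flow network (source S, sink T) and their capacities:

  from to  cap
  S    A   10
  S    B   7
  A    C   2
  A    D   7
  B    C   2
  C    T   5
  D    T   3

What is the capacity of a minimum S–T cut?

Augment S→A→C→T: bottleneck 2, flow now 2.
Augment S→A→D→T: bottleneck 3, flow now 5.
Augment S→B→C→T: bottleneck 2, flow now 7.
No augmenting path remains; maximum flow = 7.
By max-flow min-cut, the minimum cut capacity equals the max flow.
In the residual graph, reachable from S: {S, A, B, D}.
Min-cut edges: A→C (2), B→C (2), D→T (3); capacity 2 + 2 + 3 = 7.

7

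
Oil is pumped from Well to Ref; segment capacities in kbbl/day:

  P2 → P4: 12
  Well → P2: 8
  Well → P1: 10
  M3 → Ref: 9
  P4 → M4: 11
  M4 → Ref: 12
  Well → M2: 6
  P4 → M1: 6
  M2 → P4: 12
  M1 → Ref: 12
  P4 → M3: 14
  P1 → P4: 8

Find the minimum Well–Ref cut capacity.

22

Augment Well→P1→P4→M3→Ref: bottleneck 8, flow now 8.
Augment Well→M2→P4→M3→Ref: bottleneck 1, flow now 9.
Augment Well→M2→P4→M1→Ref: bottleneck 5, flow now 14.
Augment Well→P2→P4→M1→Ref: bottleneck 1, flow now 15.
Augment Well→P2→P4→M4→Ref: bottleneck 7, flow now 22.
No augmenting path remains; maximum flow = 22.
By max-flow min-cut, the minimum cut capacity equals the max flow.
In the residual graph, reachable from Well: {Well, P1}.
Min-cut edges: Well→M2 (6), Well→P2 (8), P1→P4 (8); capacity 6 + 8 + 8 = 22.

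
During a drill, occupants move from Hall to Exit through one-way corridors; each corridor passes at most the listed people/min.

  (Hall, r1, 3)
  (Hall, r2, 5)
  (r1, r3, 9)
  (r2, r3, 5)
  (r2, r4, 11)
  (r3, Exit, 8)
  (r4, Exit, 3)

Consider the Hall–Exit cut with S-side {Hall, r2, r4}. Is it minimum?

Given cut capacity: 3 + 5 + 3 = 11.
Augment Hall→r1→r3→Exit: bottleneck 3, flow now 3.
Augment Hall→r2→r3→Exit: bottleneck 5, flow now 8.
No augmenting path remains; maximum flow = 8.
In the residual graph, reachable from Hall: {Hall}.
Min-cut edges: Hall→r1 (3), Hall→r2 (5); capacity 3 + 5 = 8.
Cut capacity 11 exceeds the max flow 8, so it is not minimum.

No — its capacity is 11, but the minimum cut has capacity 8.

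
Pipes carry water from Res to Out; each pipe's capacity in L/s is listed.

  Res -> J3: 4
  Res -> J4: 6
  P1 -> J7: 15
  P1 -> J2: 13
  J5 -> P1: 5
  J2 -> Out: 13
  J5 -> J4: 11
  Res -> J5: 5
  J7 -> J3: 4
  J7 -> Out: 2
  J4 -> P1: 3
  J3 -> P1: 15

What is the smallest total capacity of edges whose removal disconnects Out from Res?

Augment Res→J3→P1→J7→Out: bottleneck 2, flow now 2.
Augment Res→J3→P1→J2→Out: bottleneck 2, flow now 4.
Augment Res→J5→P1→J2→Out: bottleneck 5, flow now 9.
Augment Res→J4→P1→J2→Out: bottleneck 3, flow now 12.
No augmenting path remains; maximum flow = 12.
By max-flow min-cut, the minimum cut capacity equals the max flow.
In the residual graph, reachable from Res: {Res, J4}.
Min-cut edges: Res→J3 (4), Res→J5 (5), J4→P1 (3); capacity 4 + 5 + 3 = 12.

12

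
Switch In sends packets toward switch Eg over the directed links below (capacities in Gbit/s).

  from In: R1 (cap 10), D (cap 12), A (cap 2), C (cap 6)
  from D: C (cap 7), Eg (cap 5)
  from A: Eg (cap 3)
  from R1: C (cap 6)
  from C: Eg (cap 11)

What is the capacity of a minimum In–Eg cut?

Augment In→D→Eg: bottleneck 5, flow now 5.
Augment In→A→Eg: bottleneck 2, flow now 7.
Augment In→C→Eg: bottleneck 6, flow now 13.
Augment In→D→C→Eg: bottleneck 5, flow now 18.
No augmenting path remains; maximum flow = 18.
By max-flow min-cut, the minimum cut capacity equals the max flow.
In the residual graph, reachable from In: {In, D, R1, C}.
Min-cut edges: In→A (2), D→Eg (5), C→Eg (11); capacity 2 + 5 + 11 = 18.

18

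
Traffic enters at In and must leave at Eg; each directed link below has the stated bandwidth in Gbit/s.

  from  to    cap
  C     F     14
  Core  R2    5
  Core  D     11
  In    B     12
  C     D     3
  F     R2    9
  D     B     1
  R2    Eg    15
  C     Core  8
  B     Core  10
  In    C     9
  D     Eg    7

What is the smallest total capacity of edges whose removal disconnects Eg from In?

Augment In→C→D→Eg: bottleneck 3, flow now 3.
Augment In→C→F→R2→Eg: bottleneck 6, flow now 9.
Augment In→B→Core→D→Eg: bottleneck 4, flow now 13.
Augment In→B→Core→R2→Eg: bottleneck 5, flow now 18.
Augment In→B→Core→D→C→F→R2→Eg: bottleneck 1, flow now 19. (uses reverse residual edge)
No augmenting path remains; maximum flow = 19.
By max-flow min-cut, the minimum cut capacity equals the max flow.
In the residual graph, reachable from In: {In, B}.
Min-cut edges: In→C (9), B→Core (10); capacity 9 + 10 = 19.

19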